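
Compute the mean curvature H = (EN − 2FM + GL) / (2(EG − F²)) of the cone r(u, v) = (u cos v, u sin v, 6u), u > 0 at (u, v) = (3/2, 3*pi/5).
H = 2*sqrt(37)/37

With E = 37, F = 0, G = u^2, L = 0, M = 0, N = 6*sqrt(37)*u^2/(37*Abs(u)), assemble
  H = (EN − 2FM + GL) / (2(EG − F²)) = 3*sqrt(37)/(37*Abs(u)).
At (u, v) = (3/2, 3*pi/5): H = 2*sqrt(37)/37.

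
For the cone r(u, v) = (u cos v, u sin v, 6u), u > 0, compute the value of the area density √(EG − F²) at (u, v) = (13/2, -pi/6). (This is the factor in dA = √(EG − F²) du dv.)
√(EG − F²)|_{(13/2, -pi/6)} = 13*sqrt(37)/2

E = 37, F = 0, G = u^2, so EG − F² = 37*u^2. Taking the positive square root: √(EG − F²) = sqrt(37)*Abs(u). At (u, v) = (13/2, -pi/6): 13*sqrt(37)/2.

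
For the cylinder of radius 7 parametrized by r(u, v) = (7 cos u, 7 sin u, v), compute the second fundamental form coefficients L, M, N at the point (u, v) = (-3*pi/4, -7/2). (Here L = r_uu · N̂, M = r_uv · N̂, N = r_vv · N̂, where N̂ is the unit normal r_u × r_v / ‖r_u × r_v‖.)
L = -7;  M = 0;  N = 0

Compute the unit normal N̂(u, v) = (cos(u), sin(u), 0), and the second partials r_uu, r_uv, r_vv. Take dot products:
  L(u, v) = r_uu · N̂ = -7,
  M(u, v) = r_uv · N̂ = 0,
  N(u, v) = r_vv · N̂ = 0.
Evaluating at (u, v) = (-3*pi/4, -7/2):
  L = -7, M = 0, N = 0.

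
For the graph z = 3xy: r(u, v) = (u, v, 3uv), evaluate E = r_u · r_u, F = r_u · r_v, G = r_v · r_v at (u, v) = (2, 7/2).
E = 445/4;  F = 63;  G = 37

Partials: r_u = (1, 0, 3*v), r_v = (0, 1, 3*u). As functions of (u, v):
  E = r_u · r_u = 9*v^2 + 1,
  F = r_u · r_v = 9*u*v,
  G = r_v · r_v = 9*u^2 + 1.
Evaluating at (u, v) = (2, 7/2): E = 445/4, F = 63, G = 37.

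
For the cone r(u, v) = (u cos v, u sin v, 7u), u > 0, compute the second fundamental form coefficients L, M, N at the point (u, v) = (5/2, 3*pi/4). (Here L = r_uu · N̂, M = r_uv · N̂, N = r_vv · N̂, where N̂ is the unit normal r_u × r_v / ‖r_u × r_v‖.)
L = 0;  M = 0;  N = 7*sqrt(2)/4

Compute the unit normal N̂(u, v) = (-7*sqrt(2)*u*cos(v)/(10*Abs(u)), -7*sqrt(2)*u*sin(v)/(10*Abs(u)), sqrt(2)*u/(10*Abs(u))), and the second partials r_uu, r_uv, r_vv. Take dot products:
  L(u, v) = r_uu · N̂ = 0,
  M(u, v) = r_uv · N̂ = 0,
  N(u, v) = r_vv · N̂ = 7*sqrt(2)*u^2/(10*Abs(u)).
Evaluating at (u, v) = (5/2, 3*pi/4):
  L = 0, M = 0, N = 7*sqrt(2)/4.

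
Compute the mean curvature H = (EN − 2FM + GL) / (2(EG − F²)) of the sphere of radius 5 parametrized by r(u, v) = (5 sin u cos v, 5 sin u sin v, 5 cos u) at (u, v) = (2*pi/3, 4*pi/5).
H = -1/5

With E = 25, F = 0, G = 25*sin(u)^2, L = -5*sin(u)/Abs(sin(u)), M = 0, N = -5*sin(u)^3/Abs(sin(u)), assemble
  H = (EN − 2FM + GL) / (2(EG − F²)) = -sin(u)/(5*Abs(sin(u))).
At (u, v) = (2*pi/3, 4*pi/5): H = -1/5.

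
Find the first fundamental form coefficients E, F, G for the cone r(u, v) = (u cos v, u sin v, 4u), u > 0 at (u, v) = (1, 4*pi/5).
E = 17;  F = 0;  G = 1

Partials: r_u = (cos(v), sin(v), 4), r_v = (-u*sin(v), u*cos(v), 0). As functions of (u, v):
  E = r_u · r_u = 17,
  F = r_u · r_v = 0,
  G = r_v · r_v = u^2.
Evaluating at (u, v) = (1, 4*pi/5): E = 17, F = 0, G = 1.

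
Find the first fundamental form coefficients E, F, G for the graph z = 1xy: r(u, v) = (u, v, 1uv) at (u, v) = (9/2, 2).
E = 5;  F = 9;  G = 85/4

Partials: r_u = (1, 0, v), r_v = (0, 1, u). As functions of (u, v):
  E = r_u · r_u = v^2 + 1,
  F = r_u · r_v = u*v,
  G = r_v · r_v = u^2 + 1.
Evaluating at (u, v) = (9/2, 2): E = 5, F = 9, G = 85/4.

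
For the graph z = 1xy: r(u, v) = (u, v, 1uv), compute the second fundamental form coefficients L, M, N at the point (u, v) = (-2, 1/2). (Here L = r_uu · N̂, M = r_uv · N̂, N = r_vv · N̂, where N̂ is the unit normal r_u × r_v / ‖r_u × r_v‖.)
L = 0;  M = 2*sqrt(21)/21;  N = 0

Compute the unit normal N̂(u, v) = (-v/sqrt(u^2 + v^2 + 1), -u/sqrt(u^2 + v^2 + 1), 1/sqrt(u^2 + v^2 + 1)), and the second partials r_uu, r_uv, r_vv. Take dot products:
  L(u, v) = r_uu · N̂ = 0,
  M(u, v) = r_uv · N̂ = 1/sqrt(u^2 + v^2 + 1),
  N(u, v) = r_vv · N̂ = 0.
Evaluating at (u, v) = (-2, 1/2):
  L = 0, M = 2*sqrt(21)/21, N = 0.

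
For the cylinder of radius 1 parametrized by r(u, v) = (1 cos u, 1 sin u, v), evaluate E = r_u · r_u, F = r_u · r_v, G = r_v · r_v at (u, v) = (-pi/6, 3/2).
E = 1;  F = 0;  G = 1

Partials: r_u = (-sin(u), cos(u), 0), r_v = (0, 0, 1). As functions of (u, v):
  E = r_u · r_u = 1,
  F = r_u · r_v = 0,
  G = r_v · r_v = 1.
Evaluating at (u, v) = (-pi/6, 3/2): E = 1, F = 0, G = 1.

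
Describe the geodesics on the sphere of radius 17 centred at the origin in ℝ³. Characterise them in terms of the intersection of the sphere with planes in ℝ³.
Geodesics on the sphere of radius 17 are great circles — circles of radius 17 obtained as the intersection of the sphere with planes through the origin (the centre of the sphere).

A curve α(t) of nonzero constant speed on the sphere of radius 17 is a geodesic iff its acceleration α̈ is everywhere normal to the surface, i.e. parallel to the radial vector α(t). Then d/dt(α × α̇) = α̇ × α̇ + α × α̈ = 0, so α × α̇ is a constant vector n ≠ 0 and α(t) · n = 0 for all t: α lies in the plane through the origin with normal n. The intersection of that plane with the sphere is a circle of radius 17 (a great circle). Conversely, a great circle traversed at constant speed has centripetal acceleration pointing at the origin, hence normal to the sphere, so every great circle is a geodesic.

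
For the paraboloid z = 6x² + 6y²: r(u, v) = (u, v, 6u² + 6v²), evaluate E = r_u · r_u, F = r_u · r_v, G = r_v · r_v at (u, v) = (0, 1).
E = 1;  F = 0;  G = 145

Partials: r_u = (1, 0, 12*u), r_v = (0, 1, 12*v). As functions of (u, v):
  E = r_u · r_u = 144*u^2 + 1,
  F = r_u · r_v = 144*u*v,
  G = r_v · r_v = 144*v^2 + 1.
Evaluating at (u, v) = (0, 1): E = 1, F = 0, G = 145.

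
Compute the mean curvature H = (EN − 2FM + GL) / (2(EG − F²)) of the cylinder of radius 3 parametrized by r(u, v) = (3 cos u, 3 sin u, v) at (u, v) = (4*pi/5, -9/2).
H = -1/6

With E = 9, F = 0, G = 1, L = -3, M = 0, N = 0, assemble
  H = (EN − 2FM + GL) / (2(EG − F²)) = -1/6.
At (u, v) = (4*pi/5, -9/2): H = -1/6.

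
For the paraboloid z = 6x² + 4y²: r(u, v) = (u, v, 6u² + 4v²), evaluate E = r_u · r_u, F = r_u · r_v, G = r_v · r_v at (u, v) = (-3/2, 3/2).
E = 325;  F = -216;  G = 145

Partials: r_u = (1, 0, 12*u), r_v = (0, 1, 8*v). As functions of (u, v):
  E = r_u · r_u = 144*u^2 + 1,
  F = r_u · r_v = 96*u*v,
  G = r_v · r_v = 64*v^2 + 1.
Evaluating at (u, v) = (-3/2, 3/2): E = 325, F = -216, G = 145.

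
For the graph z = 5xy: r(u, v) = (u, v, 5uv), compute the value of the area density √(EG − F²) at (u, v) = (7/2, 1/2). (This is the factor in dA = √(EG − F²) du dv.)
√(EG − F²)|_{(7/2, 1/2)} = sqrt(1254)/2

E = 25*v^2 + 1, F = 25*u*v, G = 25*u^2 + 1, so EG − F² = 25*u^2 + 25*v^2 + 1. Taking the positive square root: √(EG − F²) = sqrt(25*u^2 + 25*v^2 + 1). At (u, v) = (7/2, 1/2): sqrt(1254)/2.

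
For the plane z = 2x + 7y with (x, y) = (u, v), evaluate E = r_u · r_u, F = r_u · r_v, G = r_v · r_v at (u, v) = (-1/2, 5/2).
E = 5;  F = 14;  G = 50

Partials: r_u = (1, 0, 2), r_v = (0, 1, 7). As functions of (u, v):
  E = r_u · r_u = 5,
  F = r_u · r_v = 14,
  G = r_v · r_v = 50.
Evaluating at (u, v) = (-1/2, 5/2): E = 5, F = 14, G = 50.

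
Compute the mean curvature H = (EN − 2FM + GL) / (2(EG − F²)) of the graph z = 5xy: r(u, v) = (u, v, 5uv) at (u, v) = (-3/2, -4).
H = -6000*sqrt(1829)/3345241

With E = 25*v^2 + 1, F = 25*u*v, G = 25*u^2 + 1, L = 0, M = 5/sqrt(25*u^2 + 25*v^2 + 1), N = 0, assemble
  H = (EN − 2FM + GL) / (2(EG − F²)) = -125*u*v/(25*u^2 + 25*v^2 + 1)^(3/2).
At (u, v) = (-3/2, -4): H = -6000*sqrt(1829)/3345241.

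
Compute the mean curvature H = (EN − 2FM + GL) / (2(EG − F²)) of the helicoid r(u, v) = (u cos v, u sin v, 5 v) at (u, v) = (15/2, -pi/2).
H = 0

With E = 1, F = 0, G = u^2 + 25, L = 0, M = -5/sqrt(u^2 + 25), N = 0, assemble
  H = (EN − 2FM + GL) / (2(EG − F²)) = 0.
At (u, v) = (15/2, -pi/2): H = 0.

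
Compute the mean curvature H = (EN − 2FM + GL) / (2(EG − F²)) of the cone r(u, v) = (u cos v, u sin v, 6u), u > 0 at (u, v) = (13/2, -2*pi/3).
H = 6*sqrt(37)/481

With E = 37, F = 0, G = u^2, L = 0, M = 0, N = 6*sqrt(37)*u^2/(37*Abs(u)), assemble
  H = (EN − 2FM + GL) / (2(EG − F²)) = 3*sqrt(37)/(37*Abs(u)).
At (u, v) = (13/2, -2*pi/3): H = 6*sqrt(37)/481.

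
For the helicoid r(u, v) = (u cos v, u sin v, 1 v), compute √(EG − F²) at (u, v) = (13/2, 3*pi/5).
√(EG − F²)|_{(13/2, 3*pi/5)} = sqrt(173)/2

E = 1, F = 0, G = u^2 + 1; EG − F² = u^2 + 1; √(EG − F²) = sqrt(u^2 + 1). At the given point: sqrt(173)/2.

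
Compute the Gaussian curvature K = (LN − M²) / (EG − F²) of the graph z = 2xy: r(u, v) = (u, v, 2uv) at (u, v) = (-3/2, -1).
K = -1/49

Coefficients of the first fundamental form: E = 4*v^2 + 1, F = 4*u*v, G = 4*u^2 + 1.
Coefficients of the second fundamental form: L = 0, M = 2/sqrt(4*u^2 + 4*v^2 + 1), N = 0.
Assemble K = (LN − M²)/(EG − F²) = -4/(16*u^4 + 32*u^2*v^2 + 8*u^2 + 16*v^4 + 8*v^2 + 1). At (u, v) = (-3/2, -1): K = -1/49.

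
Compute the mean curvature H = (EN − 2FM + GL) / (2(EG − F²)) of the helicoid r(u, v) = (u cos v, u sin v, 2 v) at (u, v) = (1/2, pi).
H = 0

With E = 1, F = 0, G = u^2 + 4, L = 0, M = -2/sqrt(u^2 + 4), N = 0, assemble
  H = (EN − 2FM + GL) / (2(EG − F²)) = 0.
At (u, v) = (1/2, pi): H = 0.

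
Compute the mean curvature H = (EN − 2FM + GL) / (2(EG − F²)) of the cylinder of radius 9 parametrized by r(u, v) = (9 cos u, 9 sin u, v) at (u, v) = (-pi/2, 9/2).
H = -1/18

With E = 81, F = 0, G = 1, L = -9, M = 0, N = 0, assemble
  H = (EN − 2FM + GL) / (2(EG − F²)) = -1/18.
At (u, v) = (-pi/2, 9/2): H = -1/18.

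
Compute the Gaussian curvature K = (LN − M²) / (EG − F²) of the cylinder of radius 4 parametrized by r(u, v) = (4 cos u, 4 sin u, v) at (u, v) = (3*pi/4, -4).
K = 0

Coefficients of the first fundamental form: E = 16, F = 0, G = 1.
Coefficients of the second fundamental form: L = -4, M = 0, N = 0.
Assemble K = (LN − M²)/(EG − F²) = 0. At (u, v) = (3*pi/4, -4): K = 0.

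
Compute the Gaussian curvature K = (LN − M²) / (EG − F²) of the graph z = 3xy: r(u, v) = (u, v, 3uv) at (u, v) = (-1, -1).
K = -9/361

Coefficients of the first fundamental form: E = 9*v^2 + 1, F = 9*u*v, G = 9*u^2 + 1.
Coefficients of the second fundamental form: L = 0, M = 3/sqrt(9*u^2 + 9*v^2 + 1), N = 0.
Assemble K = (LN − M²)/(EG − F²) = -9/(81*u^4 + 162*u^2*v^2 + 18*u^2 + 81*v^4 + 18*v^2 + 1). At (u, v) = (-1, -1): K = -9/361.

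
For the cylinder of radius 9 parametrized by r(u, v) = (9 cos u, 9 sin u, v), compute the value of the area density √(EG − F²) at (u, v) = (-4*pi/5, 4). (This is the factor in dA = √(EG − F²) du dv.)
√(EG − F²)|_{(-4*pi/5, 4)} = 9

E = 81, F = 0, G = 1, so EG − F² = 81. Taking the positive square root: √(EG − F²) = 9. At (u, v) = (-4*pi/5, 4): 9.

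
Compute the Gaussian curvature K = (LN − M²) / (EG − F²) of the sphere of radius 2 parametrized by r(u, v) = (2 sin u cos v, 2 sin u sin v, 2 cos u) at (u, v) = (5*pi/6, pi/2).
K = 1/4

Coefficients of the first fundamental form: E = 4, F = 0, G = 4*sin(u)^2.
Coefficients of the second fundamental form: L = -2*sin(u)/Abs(sin(u)), M = 0, N = -2*sin(u)^3/Abs(sin(u)).
Assemble K = (LN − M²)/(EG − F²) = 1/4. At (u, v) = (5*pi/6, pi/2): K = 1/4.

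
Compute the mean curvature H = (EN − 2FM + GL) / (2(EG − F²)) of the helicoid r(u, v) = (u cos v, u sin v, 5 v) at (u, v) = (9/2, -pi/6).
H = 0

With E = 1, F = 0, G = u^2 + 25, L = 0, M = -5/sqrt(u^2 + 25), N = 0, assemble
  H = (EN − 2FM + GL) / (2(EG − F²)) = 0.
At (u, v) = (9/2, -pi/6): H = 0.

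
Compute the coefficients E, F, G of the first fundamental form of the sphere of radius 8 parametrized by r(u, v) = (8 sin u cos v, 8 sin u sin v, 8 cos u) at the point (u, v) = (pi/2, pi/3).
E = 64;  F = 0;  G = 64

Partials: r_u = (8*cos(u)*cos(v), 8*sin(v)*cos(u), -8*sin(u)), r_v = (-8*sin(u)*sin(v), 8*sin(u)*cos(v), 0). As functions of (u, v):
  E = r_u · r_u = 64,
  F = r_u · r_v = 0,
  G = r_v · r_v = 64*sin(u)^2.
Evaluating at (u, v) = (pi/2, pi/3): E = 64, F = 0, G = 64.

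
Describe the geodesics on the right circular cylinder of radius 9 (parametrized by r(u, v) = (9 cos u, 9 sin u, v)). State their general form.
The cylinder is flat (K = 0) and locally isometric to the plane via the development (u, v) ↦ (9 u, v). Geodesics are the pre-images of straight lines: circles (v constant), vertical lines (u constant), and helices (v = c · u + d) for constants c, d.

A right cylinder has E = 9², F = 0, G = 1, so EG − F² = 9², and L = −9, M = N = 0, giving K = (LN − M²)/(EG − F²) = 0 everywhere. A flat surface is locally isometric to the Euclidean plane via the map (u, v) ↦ (9 u, v). Straight lines in the (x̃, ỹ) plane pull back to: (a) horizontal circles (v = const), (b) vertical generators (u = const), and (c) helices (9 u tan θ = v, i.e. v = c · u + d).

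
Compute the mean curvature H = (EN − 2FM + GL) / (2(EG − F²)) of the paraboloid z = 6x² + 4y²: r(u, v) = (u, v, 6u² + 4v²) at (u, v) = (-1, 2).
H = 2122*sqrt(401)/160801

With E = 144*u^2 + 1, F = 96*u*v, G = 64*v^2 + 1, L = 12/sqrt(144*u^2 + 64*v^2 + 1), M = 0, N = 8/sqrt(144*u^2 + 64*v^2 + 1), assemble
  H = (EN − 2FM + GL) / (2(EG − F²)) = 2*(288*u^2 + 192*v^2 + 5)/(144*u^2 + 64*v^2 + 1)^(3/2).
At (u, v) = (-1, 2): H = 2122*sqrt(401)/160801.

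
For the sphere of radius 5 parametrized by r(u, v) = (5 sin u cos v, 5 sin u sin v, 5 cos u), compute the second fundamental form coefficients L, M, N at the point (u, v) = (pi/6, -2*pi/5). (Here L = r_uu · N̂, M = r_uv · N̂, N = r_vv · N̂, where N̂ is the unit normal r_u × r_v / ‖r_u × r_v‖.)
L = -5;  M = 0;  N = -5/4

Compute the unit normal N̂(u, v) = (sin(u)^2*cos(v)/Abs(sin(u)), sin(u)^2*sin(v)/Abs(sin(u)), sin(2*u)/(2*Abs(sin(u)))), and the second partials r_uu, r_uv, r_vv. Take dot products:
  L(u, v) = r_uu · N̂ = -5*sin(u)/Abs(sin(u)),
  M(u, v) = r_uv · N̂ = 0,
  N(u, v) = r_vv · N̂ = -5*sin(u)^3/Abs(sin(u)).
Evaluating at (u, v) = (pi/6, -2*pi/5):
  L = -5, M = 0, N = -5/4.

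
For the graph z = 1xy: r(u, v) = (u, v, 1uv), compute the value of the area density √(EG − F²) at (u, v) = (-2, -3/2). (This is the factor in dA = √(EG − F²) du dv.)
√(EG − F²)|_{(-2, -3/2)} = sqrt(29)/2

E = v^2 + 1, F = u*v, G = u^2 + 1, so EG − F² = u^2 + v^2 + 1. Taking the positive square root: √(EG − F²) = sqrt(u^2 + v^2 + 1). At (u, v) = (-2, -3/2): sqrt(29)/2.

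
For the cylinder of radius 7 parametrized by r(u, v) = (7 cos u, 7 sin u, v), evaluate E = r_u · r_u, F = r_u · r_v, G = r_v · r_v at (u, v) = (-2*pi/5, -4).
E = 49;  F = 0;  G = 1

Partials: r_u = (-7*sin(u), 7*cos(u), 0), r_v = (0, 0, 1). As functions of (u, v):
  E = r_u · r_u = 49,
  F = r_u · r_v = 0,
  G = r_v · r_v = 1.
Evaluating at (u, v) = (-2*pi/5, -4): E = 49, F = 0, G = 1.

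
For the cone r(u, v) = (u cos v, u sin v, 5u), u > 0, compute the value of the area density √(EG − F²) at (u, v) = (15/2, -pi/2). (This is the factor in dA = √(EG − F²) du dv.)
√(EG − F²)|_{(15/2, -pi/2)} = 15*sqrt(26)/2

E = 26, F = 0, G = u^2, so EG − F² = 26*u^2. Taking the positive square root: √(EG − F²) = sqrt(26)*Abs(u). At (u, v) = (15/2, -pi/2): 15*sqrt(26)/2.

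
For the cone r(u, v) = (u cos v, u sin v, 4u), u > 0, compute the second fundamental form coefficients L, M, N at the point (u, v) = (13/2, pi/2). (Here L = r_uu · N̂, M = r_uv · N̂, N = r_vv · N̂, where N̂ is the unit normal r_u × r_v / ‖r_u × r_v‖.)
L = 0;  M = 0;  N = 26*sqrt(17)/17

Compute the unit normal N̂(u, v) = (-4*sqrt(17)*u*cos(v)/(17*Abs(u)), -4*sqrt(17)*u*sin(v)/(17*Abs(u)), sqrt(17)*u/(17*Abs(u))), and the second partials r_uu, r_uv, r_vv. Take dot products:
  L(u, v) = r_uu · N̂ = 0,
  M(u, v) = r_uv · N̂ = 0,
  N(u, v) = r_vv · N̂ = 4*sqrt(17)*u^2/(17*Abs(u)).
Evaluating at (u, v) = (13/2, pi/2):
  L = 0, M = 0, N = 26*sqrt(17)/17.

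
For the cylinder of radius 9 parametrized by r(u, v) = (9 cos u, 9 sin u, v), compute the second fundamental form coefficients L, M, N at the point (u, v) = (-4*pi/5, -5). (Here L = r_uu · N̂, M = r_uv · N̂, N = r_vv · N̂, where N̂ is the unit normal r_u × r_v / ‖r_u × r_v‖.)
L = -9;  M = 0;  N = 0

Compute the unit normal N̂(u, v) = (cos(u), sin(u), 0), and the second partials r_uu, r_uv, r_vv. Take dot products:
  L(u, v) = r_uu · N̂ = -9,
  M(u, v) = r_uv · N̂ = 0,
  N(u, v) = r_vv · N̂ = 0.
Evaluating at (u, v) = (-4*pi/5, -5):
  L = -9, M = 0, N = 0.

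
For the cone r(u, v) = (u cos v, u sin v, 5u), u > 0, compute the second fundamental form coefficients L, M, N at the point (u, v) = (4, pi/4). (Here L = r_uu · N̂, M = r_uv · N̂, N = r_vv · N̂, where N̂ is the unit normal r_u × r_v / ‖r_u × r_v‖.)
L = 0;  M = 0;  N = 10*sqrt(26)/13

Compute the unit normal N̂(u, v) = (-5*sqrt(26)*u*cos(v)/(26*Abs(u)), -5*sqrt(26)*u*sin(v)/(26*Abs(u)), sqrt(26)*u/(26*Abs(u))), and the second partials r_uu, r_uv, r_vv. Take dot products:
  L(u, v) = r_uu · N̂ = 0,
  M(u, v) = r_uv · N̂ = 0,
  N(u, v) = r_vv · N̂ = 5*sqrt(26)*u^2/(26*Abs(u)).
Evaluating at (u, v) = (4, pi/4):
  L = 0, M = 0, N = 10*sqrt(26)/13.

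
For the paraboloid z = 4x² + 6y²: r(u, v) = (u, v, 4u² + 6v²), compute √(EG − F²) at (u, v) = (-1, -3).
√(EG − F²)|_{(-1, -3)} = sqrt(1361)

E = 64*u^2 + 1, F = 96*u*v, G = 144*v^2 + 1; EG − F² = 64*u^2 + 144*v^2 + 1; √(EG − F²) = sqrt(64*u^2 + 144*v^2 + 1). At the given point: sqrt(1361).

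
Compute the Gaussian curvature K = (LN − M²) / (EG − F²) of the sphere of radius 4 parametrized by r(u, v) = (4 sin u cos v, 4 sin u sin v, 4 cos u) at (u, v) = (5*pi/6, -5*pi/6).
K = 1/16

Coefficients of the first fundamental form: E = 16, F = 0, G = 16*sin(u)^2.
Coefficients of the second fundamental form: L = -4*sin(u)/Abs(sin(u)), M = 0, N = -4*sin(u)^3/Abs(sin(u)).
Assemble K = (LN − M²)/(EG − F²) = 1/16. At (u, v) = (5*pi/6, -5*pi/6): K = 1/16.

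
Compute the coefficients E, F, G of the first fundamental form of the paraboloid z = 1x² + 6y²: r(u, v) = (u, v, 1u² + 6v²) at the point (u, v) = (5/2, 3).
E = 26;  F = 180;  G = 1297

Partials: r_u = (1, 0, 2*u), r_v = (0, 1, 12*v). As functions of (u, v):
  E = r_u · r_u = 4*u^2 + 1,
  F = r_u · r_v = 24*u*v,
  G = r_v · r_v = 144*v^2 + 1.
Evaluating at (u, v) = (5/2, 3): E = 26, F = 180, G = 1297.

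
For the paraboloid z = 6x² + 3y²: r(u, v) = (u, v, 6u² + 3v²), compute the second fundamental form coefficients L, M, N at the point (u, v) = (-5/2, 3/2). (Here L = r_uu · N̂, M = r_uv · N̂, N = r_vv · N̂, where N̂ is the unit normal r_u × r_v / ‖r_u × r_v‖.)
L = 6*sqrt(982)/491;  M = 0;  N = 3*sqrt(982)/491

Compute the unit normal N̂(u, v) = (-12*u/sqrt(144*u^2 + 36*v^2 + 1), -6*v/sqrt(144*u^2 + 36*v^2 + 1), 1/sqrt(144*u^2 + 36*v^2 + 1)), and the second partials r_uu, r_uv, r_vv. Take dot products:
  L(u, v) = r_uu · N̂ = 12/sqrt(144*u^2 + 36*v^2 + 1),
  M(u, v) = r_uv · N̂ = 0,
  N(u, v) = r_vv · N̂ = 6/sqrt(144*u^2 + 36*v^2 + 1).
Evaluating at (u, v) = (-5/2, 3/2):
  L = 6*sqrt(982)/491, M = 0, N = 3*sqrt(982)/491.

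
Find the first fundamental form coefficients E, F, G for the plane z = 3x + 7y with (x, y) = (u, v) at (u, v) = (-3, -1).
E = 10;  F = 21;  G = 50

Partials: r_u = (1, 0, 3), r_v = (0, 1, 7). As functions of (u, v):
  E = r_u · r_u = 10,
  F = r_u · r_v = 21,
  G = r_v · r_v = 50.
Evaluating at (u, v) = (-3, -1): E = 10, F = 21, G = 50.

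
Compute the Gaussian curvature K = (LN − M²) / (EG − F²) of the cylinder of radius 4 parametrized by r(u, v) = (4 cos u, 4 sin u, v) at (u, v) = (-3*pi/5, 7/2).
K = 0

Coefficients of the first fundamental form: E = 16, F = 0, G = 1.
Coefficients of the second fundamental form: L = -4, M = 0, N = 0.
Assemble K = (LN − M²)/(EG − F²) = 0. At (u, v) = (-3*pi/5, 7/2): K = 0.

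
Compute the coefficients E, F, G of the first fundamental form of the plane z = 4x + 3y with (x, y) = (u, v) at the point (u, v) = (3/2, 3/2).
E = 17;  F = 12;  G = 10

Partials: r_u = (1, 0, 4), r_v = (0, 1, 3). As functions of (u, v):
  E = r_u · r_u = 17,
  F = r_u · r_v = 12,
  G = r_v · r_v = 10.
Evaluating at (u, v) = (3/2, 3/2): E = 17, F = 12, G = 10.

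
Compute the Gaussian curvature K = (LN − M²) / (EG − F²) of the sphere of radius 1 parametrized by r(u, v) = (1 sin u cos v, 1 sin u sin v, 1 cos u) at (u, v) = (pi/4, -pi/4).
K = 1

Coefficients of the first fundamental form: E = 1, F = 0, G = sin(u)^2.
Coefficients of the second fundamental form: L = -sin(u)/Abs(sin(u)), M = 0, N = -sin(u)^3/Abs(sin(u)).
Assemble K = (LN − M²)/(EG − F²) = 1. At (u, v) = (pi/4, -pi/4): K = 1.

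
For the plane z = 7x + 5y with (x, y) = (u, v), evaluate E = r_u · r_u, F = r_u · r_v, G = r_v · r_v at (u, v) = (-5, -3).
E = 50;  F = 35;  G = 26

Partials: r_u = (1, 0, 7), r_v = (0, 1, 5). As functions of (u, v):
  E = r_u · r_u = 50,
  F = r_u · r_v = 35,
  G = r_v · r_v = 26.
Evaluating at (u, v) = (-5, -3): E = 50, F = 35, G = 26.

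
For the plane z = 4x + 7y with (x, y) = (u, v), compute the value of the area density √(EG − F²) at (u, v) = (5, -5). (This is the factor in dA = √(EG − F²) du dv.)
√(EG − F²)|_{(5, -5)} = sqrt(66)

E = 17, F = 28, G = 50, so EG − F² = 66. Taking the positive square root: √(EG − F²) = sqrt(66). At (u, v) = (5, -5): sqrt(66).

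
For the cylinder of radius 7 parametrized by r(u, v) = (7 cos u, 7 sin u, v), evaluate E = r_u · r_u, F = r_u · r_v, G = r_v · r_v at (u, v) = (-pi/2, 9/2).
E = 49;  F = 0;  G = 1

Partials: r_u = (-7*sin(u), 7*cos(u), 0), r_v = (0, 0, 1). As functions of (u, v):
  E = r_u · r_u = 49,
  F = r_u · r_v = 0,
  G = r_v · r_v = 1.
Evaluating at (u, v) = (-pi/2, 9/2): E = 49, F = 0, G = 1.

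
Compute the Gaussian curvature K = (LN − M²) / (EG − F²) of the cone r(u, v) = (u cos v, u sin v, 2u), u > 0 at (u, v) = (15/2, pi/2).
K = 0

Coefficients of the first fundamental form: E = 5, F = 0, G = u^2.
Coefficients of the second fundamental form: L = 0, M = 0, N = 2*sqrt(5)*u^2/(5*Abs(u)).
Assemble K = (LN − M²)/(EG − F²) = 0. At (u, v) = (15/2, pi/2): K = 0.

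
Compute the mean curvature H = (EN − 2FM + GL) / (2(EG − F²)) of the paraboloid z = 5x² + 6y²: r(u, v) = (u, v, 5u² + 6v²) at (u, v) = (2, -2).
H = 5291*sqrt(977)/954529

With E = 100*u^2 + 1, F = 120*u*v, G = 144*v^2 + 1, L = 10/sqrt(100*u^2 + 144*v^2 + 1), M = 0, N = 12/sqrt(100*u^2 + 144*v^2 + 1), assemble
  H = (EN − 2FM + GL) / (2(EG − F²)) = (600*u^2 + 720*v^2 + 11)/(100*u^2 + 144*v^2 + 1)^(3/2).
At (u, v) = (2, -2): H = 5291*sqrt(977)/954529.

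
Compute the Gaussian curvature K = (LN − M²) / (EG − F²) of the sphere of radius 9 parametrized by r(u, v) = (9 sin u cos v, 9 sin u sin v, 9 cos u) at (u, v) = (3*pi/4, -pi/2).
K = 1/81

Coefficients of the first fundamental form: E = 81, F = 0, G = 81*sin(u)^2.
Coefficients of the second fundamental form: L = -9*sin(u)/Abs(sin(u)), M = 0, N = -9*sin(u)^3/Abs(sin(u)).
Assemble K = (LN − M²)/(EG − F²) = 1/81. At (u, v) = (3*pi/4, -pi/2): K = 1/81.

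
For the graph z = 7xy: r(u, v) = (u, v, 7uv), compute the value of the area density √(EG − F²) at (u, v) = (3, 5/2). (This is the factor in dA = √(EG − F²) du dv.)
√(EG − F²)|_{(3, 5/2)} = sqrt(2993)/2

E = 49*v^2 + 1, F = 49*u*v, G = 49*u^2 + 1, so EG − F² = 49*u^2 + 49*v^2 + 1. Taking the positive square root: √(EG − F²) = sqrt(49*u^2 + 49*v^2 + 1). At (u, v) = (3, 5/2): sqrt(2993)/2.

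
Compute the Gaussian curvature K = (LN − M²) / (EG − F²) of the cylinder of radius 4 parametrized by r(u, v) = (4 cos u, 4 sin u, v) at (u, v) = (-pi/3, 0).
K = 0

Coefficients of the first fundamental form: E = 16, F = 0, G = 1.
Coefficients of the second fundamental form: L = -4, M = 0, N = 0.
Assemble K = (LN − M²)/(EG − F²) = 0. At (u, v) = (-pi/3, 0): K = 0.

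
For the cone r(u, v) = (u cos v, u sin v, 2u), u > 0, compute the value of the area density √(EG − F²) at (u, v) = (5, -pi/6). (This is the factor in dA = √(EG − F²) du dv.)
√(EG − F²)|_{(5, -pi/6)} = 5*sqrt(5)

E = 5, F = 0, G = u^2, so EG − F² = 5*u^2. Taking the positive square root: √(EG − F²) = sqrt(5)*Abs(u). At (u, v) = (5, -pi/6): 5*sqrt(5).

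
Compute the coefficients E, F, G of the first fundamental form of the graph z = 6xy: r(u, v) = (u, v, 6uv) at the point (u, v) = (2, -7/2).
E = 442;  F = -252;  G = 145

Partials: r_u = (1, 0, 6*v), r_v = (0, 1, 6*u). As functions of (u, v):
  E = r_u · r_u = 36*v^2 + 1,
  F = r_u · r_v = 36*u*v,
  G = r_v · r_v = 36*u^2 + 1.
Evaluating at (u, v) = (2, -7/2): E = 442, F = -252, G = 145.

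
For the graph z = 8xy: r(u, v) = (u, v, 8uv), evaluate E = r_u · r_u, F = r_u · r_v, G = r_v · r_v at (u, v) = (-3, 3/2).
E = 145;  F = -288;  G = 577

Partials: r_u = (1, 0, 8*v), r_v = (0, 1, 8*u). As functions of (u, v):
  E = r_u · r_u = 64*v^2 + 1,
  F = r_u · r_v = 64*u*v,
  G = r_v · r_v = 64*u^2 + 1.
Evaluating at (u, v) = (-3, 3/2): E = 145, F = -288, G = 577.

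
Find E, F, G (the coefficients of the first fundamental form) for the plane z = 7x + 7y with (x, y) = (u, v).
E = 50;  F = 49;  G = 50

Compute partials: r_u = (1, 0, 7), r_v = (0, 1, 7). Then
  E = r_u · r_u = 50,
  F = r_u · r_v = 49,
  G = r_v · r_v = 50.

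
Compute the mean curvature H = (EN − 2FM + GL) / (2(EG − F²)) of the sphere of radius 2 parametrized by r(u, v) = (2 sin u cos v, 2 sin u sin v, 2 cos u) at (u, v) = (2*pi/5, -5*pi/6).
H = -1/2

With E = 4, F = 0, G = 4*sin(u)^2, L = -2*sin(u)/Abs(sin(u)), M = 0, N = -2*sin(u)^3/Abs(sin(u)), assemble
  H = (EN − 2FM + GL) / (2(EG − F²)) = -sin(u)/(2*Abs(sin(u))).
At (u, v) = (2*pi/5, -5*pi/6): H = -1/2.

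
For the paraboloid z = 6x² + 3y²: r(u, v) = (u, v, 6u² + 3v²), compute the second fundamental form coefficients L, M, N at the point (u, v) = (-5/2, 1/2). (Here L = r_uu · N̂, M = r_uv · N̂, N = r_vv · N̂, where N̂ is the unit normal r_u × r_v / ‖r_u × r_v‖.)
L = 6*sqrt(910)/455;  M = 0;  N = 3*sqrt(910)/455

Compute the unit normal N̂(u, v) = (-12*u/sqrt(144*u^2 + 36*v^2 + 1), -6*v/sqrt(144*u^2 + 36*v^2 + 1), 1/sqrt(144*u^2 + 36*v^2 + 1)), and the second partials r_uu, r_uv, r_vv. Take dot products:
  L(u, v) = r_uu · N̂ = 12/sqrt(144*u^2 + 36*v^2 + 1),
  M(u, v) = r_uv · N̂ = 0,
  N(u, v) = r_vv · N̂ = 6/sqrt(144*u^2 + 36*v^2 + 1).
Evaluating at (u, v) = (-5/2, 1/2):
  L = 6*sqrt(910)/455, M = 0, N = 3*sqrt(910)/455.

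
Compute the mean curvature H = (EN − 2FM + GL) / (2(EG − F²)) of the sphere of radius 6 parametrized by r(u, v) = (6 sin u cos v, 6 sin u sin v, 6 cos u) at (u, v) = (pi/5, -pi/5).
H = -1/6

With E = 36, F = 0, G = 36*sin(u)^2, L = -6*sin(u)/Abs(sin(u)), M = 0, N = -6*sin(u)^3/Abs(sin(u)), assemble
  H = (EN − 2FM + GL) / (2(EG − F²)) = -sin(u)/(6*Abs(sin(u))).
At (u, v) = (pi/5, -pi/5): H = -1/6.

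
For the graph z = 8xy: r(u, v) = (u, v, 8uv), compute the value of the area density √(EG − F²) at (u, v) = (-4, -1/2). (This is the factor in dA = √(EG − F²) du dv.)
√(EG − F²)|_{(-4, -1/2)} = sqrt(1041)

E = 64*v^2 + 1, F = 64*u*v, G = 64*u^2 + 1, so EG − F² = 64*u^2 + 64*v^2 + 1. Taking the positive square root: √(EG − F²) = sqrt(64*u^2 + 64*v^2 + 1). At (u, v) = (-4, -1/2): sqrt(1041).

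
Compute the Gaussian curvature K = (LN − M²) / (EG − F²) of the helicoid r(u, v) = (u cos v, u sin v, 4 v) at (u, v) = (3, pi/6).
K = -16/625

Coefficients of the first fundamental form: E = 1, F = 0, G = u^2 + 16.
Coefficients of the second fundamental form: L = 0, M = -4/sqrt(u^2 + 16), N = 0.
Assemble K = (LN − M²)/(EG − F²) = -16/(u^2 + 16)^2. At (u, v) = (3, pi/6): K = -16/625.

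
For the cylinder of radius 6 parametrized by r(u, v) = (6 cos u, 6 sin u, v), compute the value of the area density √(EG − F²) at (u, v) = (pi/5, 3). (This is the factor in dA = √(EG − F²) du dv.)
√(EG − F²)|_{(pi/5, 3)} = 6

E = 36, F = 0, G = 1, so EG − F² = 36. Taking the positive square root: √(EG − F²) = 6. At (u, v) = (pi/5, 3): 6.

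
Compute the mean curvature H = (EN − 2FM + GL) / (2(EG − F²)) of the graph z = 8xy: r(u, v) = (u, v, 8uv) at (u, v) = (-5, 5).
H = 12800*sqrt(3201)/10246401

With E = 64*v^2 + 1, F = 64*u*v, G = 64*u^2 + 1, L = 0, M = 8/sqrt(64*u^2 + 64*v^2 + 1), N = 0, assemble
  H = (EN − 2FM + GL) / (2(EG − F²)) = -512*u*v/(64*u^2 + 64*v^2 + 1)^(3/2).
At (u, v) = (-5, 5): H = 12800*sqrt(3201)/10246401.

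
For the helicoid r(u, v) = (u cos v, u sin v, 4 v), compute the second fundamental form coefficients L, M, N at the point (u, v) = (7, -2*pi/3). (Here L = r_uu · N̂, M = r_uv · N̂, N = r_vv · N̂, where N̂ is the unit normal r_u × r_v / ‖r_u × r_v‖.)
L = 0;  M = -4*sqrt(65)/65;  N = 0

Compute the unit normal N̂(u, v) = (4*sin(v)/sqrt(u^2 + 16), -4*cos(v)/sqrt(u^2 + 16), u/sqrt(u^2 + 16)), and the second partials r_uu, r_uv, r_vv. Take dot products:
  L(u, v) = r_uu · N̂ = 0,
  M(u, v) = r_uv · N̂ = -4/sqrt(u^2 + 16),
  N(u, v) = r_vv · N̂ = 0.
Evaluating at (u, v) = (7, -2*pi/3):
  L = 0, M = -4*sqrt(65)/65, N = 0.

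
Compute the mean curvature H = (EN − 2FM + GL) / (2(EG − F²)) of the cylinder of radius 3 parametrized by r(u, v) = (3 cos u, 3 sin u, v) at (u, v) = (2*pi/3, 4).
H = -1/6

With E = 9, F = 0, G = 1, L = -3, M = 0, N = 0, assemble
  H = (EN − 2FM + GL) / (2(EG − F²)) = -1/6.
At (u, v) = (2*pi/3, 4): H = -1/6.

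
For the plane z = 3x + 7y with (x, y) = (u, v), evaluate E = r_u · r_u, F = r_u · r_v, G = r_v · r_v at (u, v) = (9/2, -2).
E = 10;  F = 21;  G = 50

Partials: r_u = (1, 0, 3), r_v = (0, 1, 7). As functions of (u, v):
  E = r_u · r_u = 10,
  F = r_u · r_v = 21,
  G = r_v · r_v = 50.
Evaluating at (u, v) = (9/2, -2): E = 10, F = 21, G = 50.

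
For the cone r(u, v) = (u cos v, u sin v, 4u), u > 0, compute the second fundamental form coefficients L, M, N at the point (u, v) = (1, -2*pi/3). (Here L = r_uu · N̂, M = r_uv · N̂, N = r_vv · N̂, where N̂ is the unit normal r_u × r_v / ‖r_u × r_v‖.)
L = 0;  M = 0;  N = 4*sqrt(17)/17

Compute the unit normal N̂(u, v) = (-4*sqrt(17)*u*cos(v)/(17*Abs(u)), -4*sqrt(17)*u*sin(v)/(17*Abs(u)), sqrt(17)*u/(17*Abs(u))), and the second partials r_uu, r_uv, r_vv. Take dot products:
  L(u, v) = r_uu · N̂ = 0,
  M(u, v) = r_uv · N̂ = 0,
  N(u, v) = r_vv · N̂ = 4*sqrt(17)*u^2/(17*Abs(u)).
Evaluating at (u, v) = (1, -2*pi/3):
  L = 0, M = 0, N = 4*sqrt(17)/17.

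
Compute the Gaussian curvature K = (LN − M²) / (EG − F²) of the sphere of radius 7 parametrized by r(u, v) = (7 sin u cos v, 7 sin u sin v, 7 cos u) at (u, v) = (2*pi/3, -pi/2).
K = 1/49

Coefficients of the first fundamental form: E = 49, F = 0, G = 49*sin(u)^2.
Coefficients of the second fundamental form: L = -7*sin(u)/Abs(sin(u)), M = 0, N = -7*sin(u)^3/Abs(sin(u)).
Assemble K = (LN − M²)/(EG − F²) = 1/49. At (u, v) = (2*pi/3, -pi/2): K = 1/49.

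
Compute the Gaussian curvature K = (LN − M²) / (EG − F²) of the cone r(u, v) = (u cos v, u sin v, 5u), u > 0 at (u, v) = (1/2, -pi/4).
K = 0

Coefficients of the first fundamental form: E = 26, F = 0, G = u^2.
Coefficients of the second fundamental form: L = 0, M = 0, N = 5*sqrt(26)*u^2/(26*Abs(u)).
Assemble K = (LN − M²)/(EG − F²) = 0. At (u, v) = (1/2, -pi/4): K = 0.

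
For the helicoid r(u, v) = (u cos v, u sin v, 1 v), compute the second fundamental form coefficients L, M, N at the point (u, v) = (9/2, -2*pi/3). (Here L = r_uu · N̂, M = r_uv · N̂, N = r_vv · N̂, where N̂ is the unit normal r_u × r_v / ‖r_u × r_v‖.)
L = 0;  M = -2*sqrt(85)/85;  N = 0

Compute the unit normal N̂(u, v) = (sin(v)/sqrt(u^2 + 1), -cos(v)/sqrt(u^2 + 1), u/sqrt(u^2 + 1)), and the second partials r_uu, r_uv, r_vv. Take dot products:
  L(u, v) = r_uu · N̂ = 0,
  M(u, v) = r_uv · N̂ = -1/sqrt(u^2 + 1),
  N(u, v) = r_vv · N̂ = 0.
Evaluating at (u, v) = (9/2, -2*pi/3):
  L = 0, M = -2*sqrt(85)/85, N = 0.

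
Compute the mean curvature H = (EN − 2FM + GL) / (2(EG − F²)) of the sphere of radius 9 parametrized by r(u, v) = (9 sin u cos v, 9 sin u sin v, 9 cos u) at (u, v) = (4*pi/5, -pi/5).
H = -1/9

With E = 81, F = 0, G = 81*sin(u)^2, L = -9*sin(u)/Abs(sin(u)), M = 0, N = -9*sin(u)^3/Abs(sin(u)), assemble
  H = (EN − 2FM + GL) / (2(EG − F²)) = -sin(u)/(9*Abs(sin(u))).
At (u, v) = (4*pi/5, -pi/5): H = -1/9.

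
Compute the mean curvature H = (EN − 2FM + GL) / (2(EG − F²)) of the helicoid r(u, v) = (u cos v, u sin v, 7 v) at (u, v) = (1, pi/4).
H = 0

With E = 1, F = 0, G = u^2 + 49, L = 0, M = -7/sqrt(u^2 + 49), N = 0, assemble
  H = (EN − 2FM + GL) / (2(EG − F²)) = 0.
At (u, v) = (1, pi/4): H = 0.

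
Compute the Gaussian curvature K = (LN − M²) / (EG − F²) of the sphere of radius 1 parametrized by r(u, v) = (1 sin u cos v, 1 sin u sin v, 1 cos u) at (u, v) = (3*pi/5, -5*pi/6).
K = 1

Coefficients of the first fundamental form: E = 1, F = 0, G = sin(u)^2.
Coefficients of the second fundamental form: L = -sin(u)/Abs(sin(u)), M = 0, N = -sin(u)^3/Abs(sin(u)).
Assemble K = (LN − M²)/(EG − F²) = 1. At (u, v) = (3*pi/5, -5*pi/6): K = 1.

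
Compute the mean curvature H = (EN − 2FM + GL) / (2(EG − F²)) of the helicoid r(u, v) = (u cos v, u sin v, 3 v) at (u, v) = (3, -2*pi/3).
H = 0

With E = 1, F = 0, G = u^2 + 9, L = 0, M = -3/sqrt(u^2 + 9), N = 0, assemble
  H = (EN − 2FM + GL) / (2(EG − F²)) = 0.
At (u, v) = (3, -2*pi/3): H = 0.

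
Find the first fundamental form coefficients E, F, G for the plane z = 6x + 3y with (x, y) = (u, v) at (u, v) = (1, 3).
E = 37;  F = 18;  G = 10

Partials: r_u = (1, 0, 6), r_v = (0, 1, 3). As functions of (u, v):
  E = r_u · r_u = 37,
  F = r_u · r_v = 18,
  G = r_v · r_v = 10.
Evaluating at (u, v) = (1, 3): E = 37, F = 18, G = 10.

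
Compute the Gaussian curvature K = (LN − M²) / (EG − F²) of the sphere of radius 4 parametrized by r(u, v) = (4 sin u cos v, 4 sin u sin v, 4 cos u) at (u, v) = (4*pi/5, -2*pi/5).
K = 1/16

Coefficients of the first fundamental form: E = 16, F = 0, G = 16*sin(u)^2.
Coefficients of the second fundamental form: L = -4*sin(u)/Abs(sin(u)), M = 0, N = -4*sin(u)^3/Abs(sin(u)).
Assemble K = (LN − M²)/(EG − F²) = 1/16. At (u, v) = (4*pi/5, -2*pi/5): K = 1/16.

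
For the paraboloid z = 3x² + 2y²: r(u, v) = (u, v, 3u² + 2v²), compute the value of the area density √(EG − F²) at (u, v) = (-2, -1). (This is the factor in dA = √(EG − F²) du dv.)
√(EG − F²)|_{(-2, -1)} = sqrt(161)

E = 36*u^2 + 1, F = 24*u*v, G = 16*v^2 + 1, so EG − F² = 36*u^2 + 16*v^2 + 1. Taking the positive square root: √(EG − F²) = sqrt(36*u^2 + 16*v^2 + 1). At (u, v) = (-2, -1): sqrt(161).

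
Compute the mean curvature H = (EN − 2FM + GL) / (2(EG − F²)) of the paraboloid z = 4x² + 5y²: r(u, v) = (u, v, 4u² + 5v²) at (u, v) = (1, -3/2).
H = 1229*sqrt(290)/84100

With E = 64*u^2 + 1, F = 80*u*v, G = 100*v^2 + 1, L = 8/sqrt(64*u^2 + 100*v^2 + 1), M = 0, N = 10/sqrt(64*u^2 + 100*v^2 + 1), assemble
  H = (EN − 2FM + GL) / (2(EG − F²)) = (320*u^2 + 400*v^2 + 9)/(64*u^2 + 100*v^2 + 1)^(3/2).
At (u, v) = (1, -3/2): H = 1229*sqrt(290)/84100.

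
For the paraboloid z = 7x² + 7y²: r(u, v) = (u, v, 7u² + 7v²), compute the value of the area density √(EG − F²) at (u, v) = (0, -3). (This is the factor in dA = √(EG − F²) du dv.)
√(EG − F²)|_{(0, -3)} = sqrt(1765)

E = 196*u^2 + 1, F = 196*u*v, G = 196*v^2 + 1, so EG − F² = 196*u^2 + 196*v^2 + 1. Taking the positive square root: √(EG − F²) = sqrt(196*u^2 + 196*v^2 + 1). At (u, v) = (0, -3): sqrt(1765).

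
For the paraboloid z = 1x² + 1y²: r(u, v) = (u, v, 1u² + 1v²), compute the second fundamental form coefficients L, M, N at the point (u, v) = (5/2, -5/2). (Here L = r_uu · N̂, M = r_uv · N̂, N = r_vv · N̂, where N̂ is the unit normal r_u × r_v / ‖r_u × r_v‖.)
L = 2*sqrt(51)/51;  M = 0;  N = 2*sqrt(51)/51

Compute the unit normal N̂(u, v) = (-2*u/sqrt(4*u^2 + 4*v^2 + 1), -2*v/sqrt(4*u^2 + 4*v^2 + 1), 1/sqrt(4*u^2 + 4*v^2 + 1)), and the second partials r_uu, r_uv, r_vv. Take dot products:
  L(u, v) = r_uu · N̂ = 2/sqrt(4*u^2 + 4*v^2 + 1),
  M(u, v) = r_uv · N̂ = 0,
  N(u, v) = r_vv · N̂ = 2/sqrt(4*u^2 + 4*v^2 + 1).
Evaluating at (u, v) = (5/2, -5/2):
  L = 2*sqrt(51)/51, M = 0, N = 2*sqrt(51)/51.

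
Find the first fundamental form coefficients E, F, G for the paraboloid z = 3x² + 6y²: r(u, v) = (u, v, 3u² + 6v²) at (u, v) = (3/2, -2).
E = 82;  F = -216;  G = 577

Partials: r_u = (1, 0, 6*u), r_v = (0, 1, 12*v). As functions of (u, v):
  E = r_u · r_u = 36*u^2 + 1,
  F = r_u · r_v = 72*u*v,
  G = r_v · r_v = 144*v^2 + 1.
Evaluating at (u, v) = (3/2, -2): E = 82, F = -216, G = 577.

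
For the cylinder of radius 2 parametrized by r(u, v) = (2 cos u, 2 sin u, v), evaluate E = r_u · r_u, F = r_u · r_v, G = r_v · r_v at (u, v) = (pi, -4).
E = 4;  F = 0;  G = 1

Partials: r_u = (-2*sin(u), 2*cos(u), 0), r_v = (0, 0, 1). As functions of (u, v):
  E = r_u · r_u = 4,
  F = r_u · r_v = 0,
  G = r_v · r_v = 1.
Evaluating at (u, v) = (pi, -4): E = 4, F = 0, G = 1.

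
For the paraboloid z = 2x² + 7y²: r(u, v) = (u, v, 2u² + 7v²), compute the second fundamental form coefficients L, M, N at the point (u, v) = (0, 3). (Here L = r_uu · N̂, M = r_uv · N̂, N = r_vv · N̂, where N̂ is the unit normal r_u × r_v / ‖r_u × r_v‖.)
L = 4*sqrt(1765)/1765;  M = 0;  N = 14*sqrt(1765)/1765

Compute the unit normal N̂(u, v) = (-4*u/sqrt(16*u^2 + 196*v^2 + 1), -14*v/sqrt(16*u^2 + 196*v^2 + 1), 1/sqrt(16*u^2 + 196*v^2 + 1)), and the second partials r_uu, r_uv, r_vv. Take dot products:
  L(u, v) = r_uu · N̂ = 4/sqrt(16*u^2 + 196*v^2 + 1),
  M(u, v) = r_uv · N̂ = 0,
  N(u, v) = r_vv · N̂ = 14/sqrt(16*u^2 + 196*v^2 + 1).
Evaluating at (u, v) = (0, 3):
  L = 4*sqrt(1765)/1765, M = 0, N = 14*sqrt(1765)/1765.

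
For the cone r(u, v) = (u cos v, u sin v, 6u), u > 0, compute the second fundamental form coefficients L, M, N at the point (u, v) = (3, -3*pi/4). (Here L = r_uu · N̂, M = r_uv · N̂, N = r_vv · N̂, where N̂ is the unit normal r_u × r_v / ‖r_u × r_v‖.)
L = 0;  M = 0;  N = 18*sqrt(37)/37

Compute the unit normal N̂(u, v) = (-6*sqrt(37)*u*cos(v)/(37*Abs(u)), -6*sqrt(37)*u*sin(v)/(37*Abs(u)), sqrt(37)*u/(37*Abs(u))), and the second partials r_uu, r_uv, r_vv. Take dot products:
  L(u, v) = r_uu · N̂ = 0,
  M(u, v) = r_uv · N̂ = 0,
  N(u, v) = r_vv · N̂ = 6*sqrt(37)*u^2/(37*Abs(u)).
Evaluating at (u, v) = (3, -3*pi/4):
  L = 0, M = 0, N = 18*sqrt(37)/37.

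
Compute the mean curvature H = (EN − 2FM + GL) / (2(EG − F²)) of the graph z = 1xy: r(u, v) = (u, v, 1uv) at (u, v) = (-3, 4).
H = 3*sqrt(26)/169

With E = v^2 + 1, F = u*v, G = u^2 + 1, L = 0, M = 1/sqrt(u^2 + v^2 + 1), N = 0, assemble
  H = (EN − 2FM + GL) / (2(EG − F²)) = -u*v/(u^2 + v^2 + 1)^(3/2).
At (u, v) = (-3, 4): H = 3*sqrt(26)/169.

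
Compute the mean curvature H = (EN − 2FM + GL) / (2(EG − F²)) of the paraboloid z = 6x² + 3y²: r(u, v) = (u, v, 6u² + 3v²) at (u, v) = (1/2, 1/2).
H = 171*sqrt(46)/2116

With E = 144*u^2 + 1, F = 72*u*v, G = 36*v^2 + 1, L = 12/sqrt(144*u^2 + 36*v^2 + 1), M = 0, N = 6/sqrt(144*u^2 + 36*v^2 + 1), assemble
  H = (EN − 2FM + GL) / (2(EG − F²)) = 9*(48*u^2 + 24*v^2 + 1)/(144*u^2 + 36*v^2 + 1)^(3/2).
At (u, v) = (1/2, 1/2): H = 171*sqrt(46)/2116.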